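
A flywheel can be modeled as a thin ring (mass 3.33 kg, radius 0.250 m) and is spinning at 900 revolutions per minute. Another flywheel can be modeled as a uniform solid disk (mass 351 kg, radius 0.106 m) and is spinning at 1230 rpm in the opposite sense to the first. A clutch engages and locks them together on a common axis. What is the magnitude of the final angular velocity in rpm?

The coupling torques are internal; angular momentum about the shared axis is conserved.
Moments of inertia: I_A = (3.33)(0.250)² = 0.2081 kg·m²; I_B = ½(351)(0.106)² = 1.972 kg·m².
Taking A's sense as positive: L = (0.2081)(900) − (1.972)(1230) = -2238 kg·m²·rpm.
Combined I = 0.2081 + 1.972 = 2.180 kg·m².
ω_f = L / I = -2238 / 2.180 = -1027 rpm.

|ω_f| ≈ 1030 rpm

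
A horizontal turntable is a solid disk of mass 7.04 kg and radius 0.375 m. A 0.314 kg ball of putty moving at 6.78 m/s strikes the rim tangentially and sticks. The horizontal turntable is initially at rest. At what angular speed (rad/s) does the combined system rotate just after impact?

|ω_f| ≈ 1.48 rad/s

About the axle the impulsive forces during the collision are internal, so angular momentum about that axis is conserved.
I_p = ½(7.04)(0.375)² = 0.4950 kg·m². Taking the sense of the ball of putty's angular momentum as positive, L_{ball} = m v R = (0.314)(6.78)(0.375) = 0.7983 kg·m²/s.
L_i = 0 + 0.7983 = 0.7983 kg·m²/s.
After sticking, I_f = I_p + m R² = 0.4950 + (0.314)(0.375)² = 0.5392 kg·m².
ω_f = L_i / I_f = 0.7983 / 0.5392 = 1.481 rad/s.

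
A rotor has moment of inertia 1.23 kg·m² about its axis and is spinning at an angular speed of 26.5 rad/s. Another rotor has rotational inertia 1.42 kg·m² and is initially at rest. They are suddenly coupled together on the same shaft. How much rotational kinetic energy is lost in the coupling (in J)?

The coupling torques are internal; angular momentum about the shared axis is conserved.
Taking A's sense as positive: L = (1.230)(26.5) = 32.59 kg·m²·rad/s.
Combined I = 1.230 + 1.420 = 2.650 kg·m².
ω_f = L / I = 32.59 / 2.650 = 12.30 rad/s.
KE_i = ½ΣIω² = 431.9 J; KE_f = ½(2.650)(12.30)² = 200.5 J.

ΔKE lost ≈ 231 J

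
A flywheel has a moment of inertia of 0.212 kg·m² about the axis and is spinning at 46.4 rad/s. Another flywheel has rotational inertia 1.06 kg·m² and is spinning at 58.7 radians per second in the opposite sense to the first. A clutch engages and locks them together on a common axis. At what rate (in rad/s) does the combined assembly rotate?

|ω_f| ≈ 41.2 rad/s

No external torque acts about the common axis, so total angular momentum is conserved.
Taking A's sense as positive: L = (0.2120)(46.4) − (1.060)(58.7) = -52.39 kg·m²·rad/s.
Combined I = 0.2120 + 1.060 = 1.272 kg·m².
ω_f = L / I = -52.39 / 1.272 = -41.18 rad/s.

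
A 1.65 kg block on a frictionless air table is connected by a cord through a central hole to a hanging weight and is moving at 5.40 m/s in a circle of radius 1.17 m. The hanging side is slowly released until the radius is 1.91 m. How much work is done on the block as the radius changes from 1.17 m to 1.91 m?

W ≈ -15.0 J

The only horizontal force on the mass is along the cord (radial), so it exerts no torque about the hole and angular momentum m v r is conserved.
v₂ = v₁ r₁ / r₂ = (5.40)(1.17) / (1.91) = 3.308 m/s.
W = ΔKE = ½m(v₂² − v₁²) = -15.03 J.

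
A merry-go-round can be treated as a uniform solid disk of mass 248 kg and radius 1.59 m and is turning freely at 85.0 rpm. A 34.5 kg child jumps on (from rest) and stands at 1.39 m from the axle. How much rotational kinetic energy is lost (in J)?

No external torque acts about the axle; L_before = L_after.
I_p = ½(248)(1.59)² = 313.5 kg·m².
Added inertia Σmr² = (34.5)(1.39)² = 66.66 kg·m²; I_f = 313.5 + 66.66 = 380.1 kg·m².
ω_f = I_p ω_i / I_f = (313.5)(85.0) / 380.1 = 70.10 rpm.
KE_i = ½(313.5)(8.901 rad/s)² = 12420 J; KE_f = ½(380.1)(7.340)² = 10240 J.

energy lost ≈ 2180 J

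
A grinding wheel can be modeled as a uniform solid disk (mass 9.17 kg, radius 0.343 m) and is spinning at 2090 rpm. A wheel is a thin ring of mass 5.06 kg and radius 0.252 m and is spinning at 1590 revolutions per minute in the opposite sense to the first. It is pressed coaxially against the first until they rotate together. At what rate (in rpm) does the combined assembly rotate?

No external torque acts about the common axis, so total angular momentum is conserved.
Moments of inertia: I_A = ½(9.17)(0.343)² = 0.5394 kg·m²; I_B = (5.06)(0.252)² = 0.3213 kg·m².
Taking A's sense as positive: L = (0.5394)(2090) − (0.3213)(1590) = 616.5 kg·m²·rpm.
Combined I = 0.5394 + 0.3213 = 0.8608 kg·m².
ω_f = L / I = 616.5 / 0.8608 = 716.2 rpm.

|ω_f| ≈ 716 rpm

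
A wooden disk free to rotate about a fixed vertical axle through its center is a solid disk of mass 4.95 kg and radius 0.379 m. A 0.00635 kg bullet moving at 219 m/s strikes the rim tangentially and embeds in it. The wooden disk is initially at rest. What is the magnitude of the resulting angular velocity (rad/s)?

|ω_f| ≈ 1.48 rad/s

The axle reaction passes through the axle and exerts no torque about it; angular momentum about the axle is conserved through the impact.
I_p = ½(4.95)(0.379)² = 0.3555 kg·m². Taking the sense of the bullet's angular momentum as positive, L_{bullet} = m v R = (0.00635)(219)(0.379) = 0.5271 kg·m²/s.
L_i = 0 + 0.5271 = 0.5271 kg·m²/s.
After sticking, I_f = I_p + m R² = 0.3555 + (0.00635)(0.379)² = 0.3564 kg·m².
ω_f = L_i / I_f = 0.5271 / 0.3564 = 1.479 rad/s.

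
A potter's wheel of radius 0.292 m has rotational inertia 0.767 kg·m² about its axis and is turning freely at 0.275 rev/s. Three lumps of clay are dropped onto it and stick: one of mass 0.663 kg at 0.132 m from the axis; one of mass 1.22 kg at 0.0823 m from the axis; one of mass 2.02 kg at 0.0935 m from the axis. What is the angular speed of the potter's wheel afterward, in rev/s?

ω_f ≈ 0.262 rev/s

The added mass arrives with no angular momentum about the axis, and any external torque about the axis is negligible, so the system's angular momentum is conserved.
Added inertia Σmr² = (0.663)(0.132)² + (1.22)(0.0823)² + (2.02)(0.0935)² = 0.03747 kg·m²; I_f = 0.7670 + 0.03747 = 0.8045 kg·m².
ω_f = I_p ω_i / I_f = (0.7670)(0.275) / 0.8045 = 0.2622 rev/s.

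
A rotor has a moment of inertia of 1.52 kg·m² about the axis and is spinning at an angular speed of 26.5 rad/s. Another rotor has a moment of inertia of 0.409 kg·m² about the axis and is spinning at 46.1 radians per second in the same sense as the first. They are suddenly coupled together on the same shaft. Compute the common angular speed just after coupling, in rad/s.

|ω_f| ≈ 30.7 rad/s

No external torque acts about the common axis, so total angular momentum is conserved.
Taking A's sense as positive: L = (1.520)(26.5) + (0.4090)(46.1) = 59.13 kg·m²·rad/s.
Combined I = 1.520 + 0.4090 = 1.929 kg·m².
ω_f = L / I = 59.13 / 1.929 = 30.66 rad/s.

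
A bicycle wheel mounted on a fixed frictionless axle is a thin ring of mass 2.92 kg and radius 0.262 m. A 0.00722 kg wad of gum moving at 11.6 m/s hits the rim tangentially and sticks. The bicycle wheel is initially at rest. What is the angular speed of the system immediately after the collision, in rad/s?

About the axle the impulsive forces during the collision are internal, so angular momentum about that axis is conserved.
I_p = (2.92)(0.262)² = 0.2004 kg·m². Taking the sense of the wad of gum's angular momentum as positive, L_{wad} = m v R = (0.00722)(11.6)(0.262) = 0.02194 kg·m²/s.
L_i = 0 + 0.02194 = 0.02194 kg·m²/s.
After sticking, I_f = I_p + m R² = 0.2004 + (0.00722)(0.262)² = 0.2009 kg·m².
ω_f = L_i / I_f = 0.02194 / 0.2009 = 0.1092 rad/s.

|ω_f| ≈ 0.109 rad/s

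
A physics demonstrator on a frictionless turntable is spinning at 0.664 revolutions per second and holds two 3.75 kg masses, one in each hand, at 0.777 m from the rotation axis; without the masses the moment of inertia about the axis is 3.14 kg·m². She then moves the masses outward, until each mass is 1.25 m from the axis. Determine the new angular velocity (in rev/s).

With no external torque about the axis, L is conserved: I₁ω₁ = I₂ω₂.
I₁ = 3.14 + 2(3.75)(0.777)² = 7.668 kg·m²; I₂ = 3.14 + 2(3.75)(1.25)² = 14.86 kg·m².
ω₂ = I₁ω₁ / I₂ = (7.668)(0.664 rev/s) / (14.86) = 0.3427 rev/s.

ω₂ ≈ 0.343 rev/s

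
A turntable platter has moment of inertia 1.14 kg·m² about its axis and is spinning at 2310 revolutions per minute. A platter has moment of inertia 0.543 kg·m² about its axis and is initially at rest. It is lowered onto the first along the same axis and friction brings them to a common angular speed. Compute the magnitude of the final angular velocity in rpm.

The coupling torques are internal; angular momentum about the shared axis is conserved.
Taking A's sense as positive: L = (1.140)(2310) = 2633 kg·m²·rpm.
Combined I = 1.140 + 0.5430 = 1.683 kg·m².
ω_f = L / I = 2633 / 1.683 = 1565 rpm.

|ω_f| ≈ 1560 rpm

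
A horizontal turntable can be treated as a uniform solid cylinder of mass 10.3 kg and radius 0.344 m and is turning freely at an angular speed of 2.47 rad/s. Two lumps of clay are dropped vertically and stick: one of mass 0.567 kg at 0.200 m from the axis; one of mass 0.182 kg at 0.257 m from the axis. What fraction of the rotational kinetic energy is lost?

The added mass arrives with no angular momentum about the axis, and any external torque about the axis is negligible, so the system's angular momentum is conserved.
I_p = ½(10.3)(0.344)² = 0.6094 kg·m².
Added inertia Σmr² = (0.567)(0.200)² + (0.182)(0.257)² = 0.03470 kg·m²; I_f = 0.6094 + 0.03470 = 0.6441 kg·m².
ω_f = I_p ω_i / I_f = (0.6094)(2.47) / 0.6441 = 2.337 rad/s.
KE_i = ½(0.6094)(2.470 rad/s)² = 1.859 J; KE_f = ½(0.6441)(2.337)² = 1.759 J.
Fraction lost = 0.05387.

fraction ≈ 0.0539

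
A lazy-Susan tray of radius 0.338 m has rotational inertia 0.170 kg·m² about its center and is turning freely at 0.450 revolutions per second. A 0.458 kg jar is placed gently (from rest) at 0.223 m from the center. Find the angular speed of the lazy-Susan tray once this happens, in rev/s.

ω_f ≈ 0.397 rev/s

The added mass arrives with no angular momentum about the center, and any external torque about the center is negligible, so the system's angular momentum is conserved.
Added inertia Σmr² = (0.458)(0.223)² = 0.02278 kg·m²; I_f = 0.1700 + 0.02278 = 0.1928 kg·m².
ω_f = I_p ω_i / I_f = (0.1700)(0.450) / 0.1928 = 0.3968 rev/s.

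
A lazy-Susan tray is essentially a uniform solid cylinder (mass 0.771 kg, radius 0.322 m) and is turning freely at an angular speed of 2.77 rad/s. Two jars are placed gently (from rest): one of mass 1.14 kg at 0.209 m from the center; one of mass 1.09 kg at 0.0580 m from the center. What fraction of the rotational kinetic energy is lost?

No external torque acts about the center; L_before = L_after.
I_p = ½(0.771)(0.322)² = 0.03997 kg·m².
Added inertia Σmr² = (1.14)(0.209)² + (1.09)(0.0580)² = 0.05346 kg·m²; I_f = 0.03997 + 0.05346 = 0.09343 kg·m².
ω_f = I_p ω_i / I_f = (0.03997)(2.77) / 0.09343 = 1.185 rad/s.
KE_i = ½(0.03997)(2.770 rad/s)² = 0.1533 J; KE_f = ½(0.09343)(1.185)² = 0.06560 J.
Fraction lost = 0.5722.

fraction ≈ 0.572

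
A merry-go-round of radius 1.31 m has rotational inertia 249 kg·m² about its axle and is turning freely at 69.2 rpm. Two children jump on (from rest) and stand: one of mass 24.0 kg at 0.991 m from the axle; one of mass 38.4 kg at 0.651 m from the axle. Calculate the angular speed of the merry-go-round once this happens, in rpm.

No external torque acts about the axle; L_before = L_after.
Added inertia Σmr² = (24.0)(0.991)² + (38.4)(0.651)² = 39.84 kg·m²; I_f = 249.0 + 39.84 = 288.8 kg·m².
ω_f = I_p ω_i / I_f = (249.0)(69.2) / 288.8 = 59.65 rpm.

ω_f ≈ 59.7 rpm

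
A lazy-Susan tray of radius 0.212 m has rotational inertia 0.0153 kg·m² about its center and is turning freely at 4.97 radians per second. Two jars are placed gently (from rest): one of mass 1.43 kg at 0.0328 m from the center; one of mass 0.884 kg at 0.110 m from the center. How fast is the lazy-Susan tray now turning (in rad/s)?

The added mass arrives with no angular momentum about the center, and any external torque about the center is negligible, so the system's angular momentum is conserved.
Added inertia Σmr² = (1.43)(0.0328)² + (0.884)(0.110)² = 0.01223 kg·m²; I_f = 0.01530 + 0.01223 = 0.02753 kg·m².
ω_f = I_p ω_i / I_f = (0.01530)(4.97) / 0.02753 = 2.762 rad/s.

ω_f ≈ 2.76 rad/s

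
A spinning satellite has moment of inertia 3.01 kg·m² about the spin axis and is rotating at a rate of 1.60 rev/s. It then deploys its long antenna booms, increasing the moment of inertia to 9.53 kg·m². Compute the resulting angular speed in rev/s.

ω₂ ≈ 0.505 rev/s

Angular momentum about the spin axis is conserved since the torque about it is zero.
ω₂ = I₁ω₁ / I₂ = (3.010)(1.60 rev/s) / (9.530) = 0.5054 rev/s.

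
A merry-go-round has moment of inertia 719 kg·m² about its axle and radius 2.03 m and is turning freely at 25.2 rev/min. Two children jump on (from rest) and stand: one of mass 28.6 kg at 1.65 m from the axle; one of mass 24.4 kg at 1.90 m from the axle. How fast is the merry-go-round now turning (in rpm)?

No external torque acts about the axle; L_before = L_after.
Added inertia Σmr² = (28.6)(1.65)² + (24.4)(1.90)² = 165.9 kg·m²; I_f = 719.0 + 165.9 = 884.9 kg·m².
ω_f = I_p ω_i / I_f = (719.0)(25.2) / 884.9 = 20.47 rpm.

ω_f ≈ 20.5 rpm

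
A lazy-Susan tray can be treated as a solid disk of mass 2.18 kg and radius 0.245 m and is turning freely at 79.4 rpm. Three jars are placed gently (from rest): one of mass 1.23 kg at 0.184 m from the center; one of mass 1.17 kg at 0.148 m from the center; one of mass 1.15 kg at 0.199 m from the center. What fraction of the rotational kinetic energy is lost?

fraction ≈ 0.633

The added mass arrives with no angular momentum about the center, and any external torque about the center is negligible, so the system's angular momentum is conserved.
I_p = ½(2.18)(0.245)² = 0.06543 kg·m².
Added inertia Σmr² = (1.23)(0.184)² + (1.17)(0.148)² + (1.15)(0.199)² = 0.1128 kg·m²; I_f = 0.06543 + 0.1128 = 0.1782 kg·m².
ω_f = I_p ω_i / I_f = (0.06543)(79.4) / 0.1782 = 29.15 rpm.
KE_i = ½(0.06543)(8.315 rad/s)² = 2.262 J; KE_f = ½(0.1782)(3.052)² = 0.8302 J.
Fraction lost = 0.6329.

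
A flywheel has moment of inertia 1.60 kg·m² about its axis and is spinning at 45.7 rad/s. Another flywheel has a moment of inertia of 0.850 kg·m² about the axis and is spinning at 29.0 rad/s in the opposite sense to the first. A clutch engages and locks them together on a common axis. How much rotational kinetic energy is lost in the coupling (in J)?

ΔKE lost ≈ 1550 J

No external torque acts about the common axis, so total angular momentum is conserved.
Taking A's sense as positive: L = (1.600)(45.7) − (0.8500)(29.0) = 48.47 kg·m²·rad/s.
Combined I = 1.600 + 0.8500 = 2.450 kg·m².
ω_f = L / I = 48.47 / 2.450 = 19.78 rad/s.
KE_i = ½ΣIω² = 2028 J; KE_f = ½(2.450)(19.78)² = 479.5 J.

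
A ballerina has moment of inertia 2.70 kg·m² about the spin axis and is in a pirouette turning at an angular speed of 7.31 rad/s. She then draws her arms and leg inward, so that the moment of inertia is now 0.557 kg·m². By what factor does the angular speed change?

Angular momentum about the spin axis is conserved since the torque about it is zero.
ω₂/ω₁ = I₁/I₂ = 2.700 / 0.5570 = 4.847.

ω₂/ω₁ ≈ 4.85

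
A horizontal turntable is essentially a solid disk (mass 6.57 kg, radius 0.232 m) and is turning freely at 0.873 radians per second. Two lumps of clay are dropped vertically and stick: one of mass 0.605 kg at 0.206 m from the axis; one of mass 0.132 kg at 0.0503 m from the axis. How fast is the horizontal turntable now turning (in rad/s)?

ω_f ≈ 0.761 rad/s

No external torque acts about the axis; L_before = L_after.
I_p = ½(6.57)(0.232)² = 0.1768 kg·m².
Added inertia Σmr² = (0.605)(0.206)² + (0.132)(0.0503)² = 0.02601 kg·m²; I_f = 0.1768 + 0.02601 = 0.2028 kg·m².
ω_f = I_p ω_i / I_f = (0.1768)(0.873) / 0.2028 = 0.7611 rad/s.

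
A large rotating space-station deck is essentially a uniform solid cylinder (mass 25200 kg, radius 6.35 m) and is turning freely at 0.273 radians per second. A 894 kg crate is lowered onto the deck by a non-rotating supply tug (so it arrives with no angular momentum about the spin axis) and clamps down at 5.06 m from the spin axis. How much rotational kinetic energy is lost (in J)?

The added mass arrives with no angular momentum about the spin axis, and any external torque about the spin axis is negligible, so the system's angular momentum is conserved.
I_p = ½(25200)(6.35)² = 5.081e+05 kg·m².
Added inertia Σmr² = (894)(5.06)² = 22890 kg·m²; I_f = 5.081e+05 + 22890 = 5.310e+05 kg·m².
ω_f = I_p ω_i / I_f = (5.081e+05)(0.273) / 5.310e+05 = 0.2612 rad/s.
KE_i = ½(5.081e+05)(0.2730 rad/s)² = 18930 J; KE_f = ½(5.310e+05)(0.2612)² = 18120 J.

energy lost ≈ 816 J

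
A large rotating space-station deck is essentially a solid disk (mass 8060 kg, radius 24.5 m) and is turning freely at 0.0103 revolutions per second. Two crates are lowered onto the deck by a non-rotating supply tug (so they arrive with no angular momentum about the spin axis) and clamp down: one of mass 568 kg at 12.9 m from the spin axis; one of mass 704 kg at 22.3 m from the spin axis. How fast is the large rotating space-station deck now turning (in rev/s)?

The added mass arrives with no angular momentum about the spin axis, and any external torque about the spin axis is negligible, so the system's angular momentum is conserved.
I_p = ½(8060)(24.5)² = 2.419e+06 kg·m².
Added inertia Σmr² = (568)(12.9)² + (704)(22.3)² = 4.446e+05 kg·m²; I_f = 2.419e+06 + 4.446e+05 = 2.864e+06 kg·m².
ω_f = I_p ω_i / I_f = (2.419e+06)(0.0103) / 2.864e+06 = 0.008701 rev/s.

ω_f ≈ 0.00870 rev/s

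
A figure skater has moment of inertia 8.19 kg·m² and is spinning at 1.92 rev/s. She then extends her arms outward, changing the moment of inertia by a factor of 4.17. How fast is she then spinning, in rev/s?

ω₂ ≈ 0.460 rev/s

Angular momentum about the spin axis is conserved since the torque about it is zero.
I₂ = 4.17 × 8.19 = 34.15 kg·m².
ω₂ = I₁ω₁ / I₂ = (8.190)(1.92 rev/s) / (34.15) = 0.4604 rev/s.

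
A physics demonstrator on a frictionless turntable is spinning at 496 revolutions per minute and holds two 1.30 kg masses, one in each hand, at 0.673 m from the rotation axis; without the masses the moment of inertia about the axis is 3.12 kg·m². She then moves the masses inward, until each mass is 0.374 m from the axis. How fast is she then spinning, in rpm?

With no external torque about the axis, L is conserved: I₁ω₁ = I₂ω₂.
I₁ = 3.12 + 2(1.30)(0.673)² = 4.298 kg·m²; I₂ = 3.12 + 2(1.30)(0.374)² = 3.484 kg·m².
ω₂ = I₁ω₁ / I₂ = (4.298)(496 rpm) / (3.484) = 611.9 rpm.

ω₂ ≈ 612 rpm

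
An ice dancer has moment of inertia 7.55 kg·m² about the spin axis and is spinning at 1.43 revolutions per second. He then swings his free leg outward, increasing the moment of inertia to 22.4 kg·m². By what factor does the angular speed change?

Angular momentum about the spin axis is conserved since the torque about it is zero.
ω₂/ω₁ = I₁/I₂ = 7.550 / 22.40 = 0.3371.

ω₂/ω₁ ≈ 0.337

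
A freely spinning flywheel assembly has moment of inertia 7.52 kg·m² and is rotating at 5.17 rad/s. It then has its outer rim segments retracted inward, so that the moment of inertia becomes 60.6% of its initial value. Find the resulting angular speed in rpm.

ω₂ ≈ 81.5 rpm

With no external torque about the axis, L is conserved: I₁ω₁ = I₂ω₂.
I₂ = 0.606 × 7.52 = 4.557 kg·m².
ω₂ = I₁ω₁ / I₂ = (7.520)(5.17 rad/s) / (4.557) = 8.531 rad/s = 81.47 rpm.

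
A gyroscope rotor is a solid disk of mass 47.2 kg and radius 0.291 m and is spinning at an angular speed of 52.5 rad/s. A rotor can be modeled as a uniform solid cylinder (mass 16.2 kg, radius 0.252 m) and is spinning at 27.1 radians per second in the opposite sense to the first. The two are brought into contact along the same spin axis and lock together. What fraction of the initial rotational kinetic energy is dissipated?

No external torque acts about the common axis, so total angular momentum is conserved.
Moments of inertia: I_A = ½(47.2)(0.291)² = 1.998 kg·m²; I_B = ½(16.2)(0.252)² = 0.5144 kg·m².
Taking A's sense as positive: L = (1.998)(52.5) − (0.5144)(27.1) = 90.98 kg·m²·rad/s.
Combined I = 1.998 + 0.5144 = 2.513 kg·m².
ω_f = L / I = 90.98 / 2.513 = 36.21 rad/s.
KE_i = ½ΣIω² = 2943 J; KE_f = ½(2.513)(36.21)² = 1647 J.
Fraction dissipated = (KE_i − KE_f)/KE_i = 0.4404.

fraction ≈ 0.440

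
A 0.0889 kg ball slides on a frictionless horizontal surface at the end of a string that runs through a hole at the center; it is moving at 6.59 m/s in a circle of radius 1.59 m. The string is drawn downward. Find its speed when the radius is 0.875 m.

v₂ ≈ 12.0 m/s

Central (radial) force ⇒ zero torque about the center ⇒ m v r is constant.
v₂ = v₁ r₁ / r₂ = (6.59)(1.59) / (0.875) = 11.97 m/s.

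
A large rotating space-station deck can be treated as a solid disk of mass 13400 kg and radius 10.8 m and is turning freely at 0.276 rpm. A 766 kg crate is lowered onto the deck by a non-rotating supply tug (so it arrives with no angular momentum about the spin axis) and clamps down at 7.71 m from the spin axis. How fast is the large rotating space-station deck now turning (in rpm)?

The added mass arrives with no angular momentum about the spin axis, and any external torque about the spin axis is negligible, so the system's angular momentum is conserved.
I_p = ½(13400)(10.8)² = 7.815e+05 kg·m².
Added inertia Σmr² = (766)(7.71)² = 45530 kg·m²; I_f = 7.815e+05 + 45530 = 8.270e+05 kg·m².
ω_f = I_p ω_i / I_f = (7.815e+05)(0.276) / 8.270e+05 = 0.2608 rpm.

ω_f ≈ 0.261 rpm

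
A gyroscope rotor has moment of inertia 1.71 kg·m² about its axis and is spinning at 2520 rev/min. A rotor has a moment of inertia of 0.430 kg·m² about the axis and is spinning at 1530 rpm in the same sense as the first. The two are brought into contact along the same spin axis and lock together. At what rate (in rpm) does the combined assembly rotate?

|ω_f| ≈ 2320 rpm

The coupling torques are internal; angular momentum about the shared axis is conserved.
Taking A's sense as positive: L = (1.710)(2520) + (0.4300)(1530) = 4967 kg·m²·rpm.
Combined I = 1.710 + 0.4300 = 2.140 kg·m².
ω_f = L / I = 4967 / 2.140 = 2321 rpm.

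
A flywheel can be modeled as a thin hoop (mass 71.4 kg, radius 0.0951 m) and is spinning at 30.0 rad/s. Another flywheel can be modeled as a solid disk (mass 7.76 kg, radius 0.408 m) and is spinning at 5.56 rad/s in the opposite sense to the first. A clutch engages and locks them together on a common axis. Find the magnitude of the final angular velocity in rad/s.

|ω_f| ≈ 12.2 rad/s

No external torque acts about the common axis, so total angular momentum is conserved.
Moments of inertia: I_A = (71.4)(0.0951)² = 0.6457 kg·m²; I_B = ½(7.76)(0.408)² = 0.6459 kg·m².
Taking A's sense as positive: L = (0.6457)(30.0) − (0.6459)(5.56) = 15.78 kg·m²·rad/s.
Combined I = 0.6457 + 0.6459 = 1.292 kg·m².
ω_f = L / I = 15.78 / 1.292 = 12.22 rad/s.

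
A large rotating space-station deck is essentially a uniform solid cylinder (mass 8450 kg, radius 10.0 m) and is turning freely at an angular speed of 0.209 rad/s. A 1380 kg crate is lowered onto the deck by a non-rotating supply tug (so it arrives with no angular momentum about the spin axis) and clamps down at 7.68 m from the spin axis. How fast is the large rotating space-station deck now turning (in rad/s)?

ω_f ≈ 0.175 rad/s

No external torque acts about the spin axis; L_before = L_after.
I_p = ½(8450)(10.0)² = 4.225e+05 kg·m².
Added inertia Σmr² = (1380)(7.68)² = 81400 kg·m²; I_f = 4.225e+05 + 81400 = 5.039e+05 kg·m².
ω_f = I_p ω_i / I_f = (4.225e+05)(0.209) / 5.039e+05 = 0.1752 rad/s.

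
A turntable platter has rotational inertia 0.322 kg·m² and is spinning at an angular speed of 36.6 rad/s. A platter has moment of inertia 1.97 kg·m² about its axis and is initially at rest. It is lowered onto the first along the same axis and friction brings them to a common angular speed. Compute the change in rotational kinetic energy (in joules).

ΔKE ≈ -185 J

No external torque acts about the common axis, so total angular momentum is conserved.
Taking A's sense as positive: L = (0.3220)(36.6) = 11.79 kg·m²·rad/s.
Combined I = 0.3220 + 1.970 = 2.292 kg·m².
ω_f = L / I = 11.79 / 2.292 = 5.142 rad/s.
KE_i = ½ΣIω² = 215.7 J; KE_f = ½(2.292)(5.142)² = 30.30 J.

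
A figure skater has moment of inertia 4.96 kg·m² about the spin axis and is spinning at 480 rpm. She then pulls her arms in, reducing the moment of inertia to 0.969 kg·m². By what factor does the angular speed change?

ω₂/ω₁ ≈ 5.12

Angular momentum about the spin axis is conserved since the torque about it is zero.
ω₂/ω₁ = I₁/I₂ = 4.960 / 0.9690 = 5.119.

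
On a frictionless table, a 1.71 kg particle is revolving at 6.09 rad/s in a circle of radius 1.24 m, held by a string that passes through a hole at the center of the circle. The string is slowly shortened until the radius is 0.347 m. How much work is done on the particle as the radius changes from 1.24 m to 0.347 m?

W ≈ 574 J

No torque about the axis ⇒ m r₁² ω₁ = m r₂² ω₂.
ω₂ = ω₁ (r₁/r₂)² = (6.09)(1.24/0.347)² = 77.77 rad/s.
W = ΔKE = ½m(v₂² − v₁²) = 573.9 J.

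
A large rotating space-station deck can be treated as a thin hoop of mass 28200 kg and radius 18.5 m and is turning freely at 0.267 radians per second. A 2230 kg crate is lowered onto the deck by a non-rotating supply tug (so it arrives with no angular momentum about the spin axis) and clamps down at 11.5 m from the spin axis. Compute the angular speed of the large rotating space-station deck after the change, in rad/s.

ω_f ≈ 0.259 rad/s

No external torque acts about the spin axis; L_before = L_after.
I_p = (28200)(18.5)² = 9.651e+06 kg·m².
Added inertia Σmr² = (2230)(11.5)² = 2.949e+05 kg·m²; I_f = 9.651e+06 + 2.949e+05 = 9.946e+06 kg·m².
ω_f = I_p ω_i / I_f = (9.651e+06)(0.267) / 9.946e+06 = 0.2591 rad/s.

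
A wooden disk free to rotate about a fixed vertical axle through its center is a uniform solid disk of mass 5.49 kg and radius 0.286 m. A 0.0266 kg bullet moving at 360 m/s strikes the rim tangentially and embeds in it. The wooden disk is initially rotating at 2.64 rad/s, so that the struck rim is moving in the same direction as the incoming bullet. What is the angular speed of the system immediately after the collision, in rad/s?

|ω_f| ≈ 14.7 rad/s

The axle reaction passes through the axle and exerts no torque about it; angular momentum about the axle is conserved through the impact.
I_p = ½(5.49)(0.286)² = 0.2245 kg·m². Taking the sense of the bullet's angular momentum as positive, L_{bullet} = m v R = (0.0266)(360)(0.286) = 2.739 kg·m²/s.
L_i = +I_p ω_p + m v R = +(0.2245)(2.64) + 2.739 = 3.331 kg·m²/s.
After sticking, I_f = I_p + m R² = 0.2245 + (0.0266)(0.286)² = 0.2267 kg·m².
ω_f = L_i / I_f = 3.331 / 0.2267 = 14.70 rad/s.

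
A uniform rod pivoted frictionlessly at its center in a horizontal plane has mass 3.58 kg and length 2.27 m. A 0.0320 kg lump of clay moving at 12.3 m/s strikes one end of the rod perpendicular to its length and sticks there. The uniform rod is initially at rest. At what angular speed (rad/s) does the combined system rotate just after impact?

|ω_f| ≈ 0.283 rad/s

The axle reaction passes through the pivot and exerts no torque about it; angular momentum about the pivot is conserved through the impact.
I_p = (1/12)(3.58)(2.27)² = 1.537 kg·m². Taking the sense of the lump of clay's angular momentum as positive, L_{lump} = m v R = (0.0320)(12.3)(2.27/2) = 0.4467 kg·m²/s.
L_i = 0 + 0.4467 = 0.4467 kg·m²/s.
After sticking, I_f = I_p + m R² = 1.537 + (0.0320)(2.27/2)² = 1.579 kg·m².
ω_f = L_i / I_f = 0.4467 / 1.579 = 0.2830 rad/s.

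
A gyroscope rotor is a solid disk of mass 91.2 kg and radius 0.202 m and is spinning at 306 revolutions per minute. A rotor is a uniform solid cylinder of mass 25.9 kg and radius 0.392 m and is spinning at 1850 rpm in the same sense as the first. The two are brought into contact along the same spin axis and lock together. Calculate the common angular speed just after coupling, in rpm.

|ω_f| ≈ 1100 rpm

The coupling torques are internal; angular momentum about the shared axis is conserved.
Moments of inertia: I_A = ½(91.2)(0.202)² = 1.861 kg·m²; I_B = ½(25.9)(0.392)² = 1.990 kg·m².
Taking A's sense as positive: L = (1.861)(306) + (1.990)(1850) = 4251 kg·m²·rpm.
Combined I = 1.861 + 1.990 = 3.851 kg·m².
ω_f = L / I = 4251 / 3.851 = 1104 rpm.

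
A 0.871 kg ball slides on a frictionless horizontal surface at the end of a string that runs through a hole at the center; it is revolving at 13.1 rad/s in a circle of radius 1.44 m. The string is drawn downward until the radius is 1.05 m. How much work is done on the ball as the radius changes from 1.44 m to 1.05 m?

W ≈ 137 J

No torque about the axis ⇒ m r₁² ω₁ = m r₂² ω₂.
ω₂ = ω₁ (r₁/r₂)² = (13.1)(1.44/1.05)² = 24.64 rad/s.
W = ΔKE = ½m(v₂² − v₁²) = 136.5 J.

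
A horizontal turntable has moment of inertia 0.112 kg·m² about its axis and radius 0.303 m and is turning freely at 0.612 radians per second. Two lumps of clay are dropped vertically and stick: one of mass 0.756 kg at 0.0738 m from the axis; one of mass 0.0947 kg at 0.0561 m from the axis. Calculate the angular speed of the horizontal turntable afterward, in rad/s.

ω_f ≈ 0.589 rad/s

No external torque acts about the axis; L_before = L_after.
Added inertia Σmr² = (0.756)(0.0738)² + (0.0947)(0.0561)² = 0.004416 kg·m²; I_f = 0.1120 + 0.004416 = 0.1164 kg·m².
ω_f = I_p ω_i / I_f = (0.1120)(0.612) / 0.1164 = 0.5888 rad/s.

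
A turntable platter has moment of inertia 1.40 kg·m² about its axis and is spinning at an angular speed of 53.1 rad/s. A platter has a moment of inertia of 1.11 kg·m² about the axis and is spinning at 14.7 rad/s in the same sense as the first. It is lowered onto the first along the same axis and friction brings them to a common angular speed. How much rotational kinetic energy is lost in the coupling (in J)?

The coupling torques are internal; angular momentum about the shared axis is conserved.
Taking A's sense as positive: L = (1.400)(53.1) + (1.110)(14.7) = 90.66 kg·m²·rad/s.
Combined I = 1.400 + 1.110 = 2.510 kg·m².
ω_f = L / I = 90.66 / 2.510 = 36.12 rad/s.
KE_i = ½ΣIω² = 2094 J; KE_f = ½(2.510)(36.12)² = 1637 J.

ΔKE lost ≈ 456 J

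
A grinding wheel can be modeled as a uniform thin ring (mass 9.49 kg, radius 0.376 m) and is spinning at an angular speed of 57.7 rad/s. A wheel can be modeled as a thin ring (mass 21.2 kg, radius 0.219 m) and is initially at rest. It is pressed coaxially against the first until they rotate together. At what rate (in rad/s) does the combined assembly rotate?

No external torque acts about the common axis, so total angular momentum is conserved.
Moments of inertia: I_A = (9.49)(0.376)² = 1.342 kg·m²; I_B = (21.2)(0.219)² = 1.017 kg·m².
Taking A's sense as positive: L = (1.342)(57.7) = 77.41 kg·m²·rad/s.
Combined I = 1.342 + 1.017 = 2.358 kg·m².
ω_f = L / I = 77.41 / 2.358 = 32.82 rad/s.

|ω_f| ≈ 32.8 rad/s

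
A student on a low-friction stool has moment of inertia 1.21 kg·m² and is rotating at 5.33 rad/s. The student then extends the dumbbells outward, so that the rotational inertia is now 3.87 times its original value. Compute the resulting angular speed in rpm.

Angular momentum about the spin axis is conserved since the torque about it is zero.
I₂ = 3.87 × 1.21 = 4.683 kg·m².
ω₂ = I₁ω₁ / I₂ = (1.210)(5.33 rad/s) / (4.683) = 1.377 rad/s = 13.15 rpm.

ω₂ ≈ 13.2 rpm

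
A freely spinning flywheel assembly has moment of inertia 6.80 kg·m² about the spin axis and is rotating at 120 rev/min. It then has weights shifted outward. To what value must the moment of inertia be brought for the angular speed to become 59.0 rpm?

With no external torque about the axis, L is conserved: I₁ω₁ = I₂ω₂.
I₂ = I₁ω₁ / ω₂ = (6.80)(120) / (59.0) = 13.83 kg·m².

I₂ ≈ 13.8 kg·m²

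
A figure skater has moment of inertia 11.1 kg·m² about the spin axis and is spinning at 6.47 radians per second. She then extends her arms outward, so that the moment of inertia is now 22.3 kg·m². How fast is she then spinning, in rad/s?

ω₂ ≈ 3.22 rad/s

With no external torque about the axis, L is conserved: I₁ω₁ = I₂ω₂.
ω₂ = I₁ω₁ / I₂ = (11.10)(6.47 rad/s) / (22.30) = 3.220 rad/s.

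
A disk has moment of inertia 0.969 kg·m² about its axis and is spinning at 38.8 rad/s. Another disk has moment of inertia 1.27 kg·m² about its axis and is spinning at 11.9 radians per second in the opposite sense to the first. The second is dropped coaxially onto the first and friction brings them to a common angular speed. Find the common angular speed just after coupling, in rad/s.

|ω_f| ≈ 10.0 rad/s

The coupling torques are internal; angular momentum about the shared axis is conserved.
Taking A's sense as positive: L = (0.9690)(38.8) − (1.270)(11.9) = 22.48 kg·m²·rad/s.
Combined I = 0.9690 + 1.270 = 2.239 kg·m².
ω_f = L / I = 22.48 / 2.239 = 10.04 rad/s.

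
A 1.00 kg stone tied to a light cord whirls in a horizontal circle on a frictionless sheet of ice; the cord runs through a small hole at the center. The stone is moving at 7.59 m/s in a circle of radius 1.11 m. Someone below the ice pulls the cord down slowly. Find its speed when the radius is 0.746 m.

The only horizontal force on the mass is along the cord (radial), so it exerts no torque about the hole and angular momentum m v r is conserved.
v₂ = v₁ r₁ / r₂ = (7.59)(1.11) / (0.746) = 11.29 m/s.

v₂ ≈ 11.3 m/s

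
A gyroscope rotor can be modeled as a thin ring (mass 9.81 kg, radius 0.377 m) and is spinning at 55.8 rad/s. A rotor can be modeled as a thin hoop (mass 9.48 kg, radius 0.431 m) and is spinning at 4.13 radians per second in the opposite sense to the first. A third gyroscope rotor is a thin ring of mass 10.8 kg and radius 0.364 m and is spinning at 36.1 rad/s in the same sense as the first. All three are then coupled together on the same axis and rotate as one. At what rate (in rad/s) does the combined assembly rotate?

No external torque acts about the common axis, so total angular momentum is conserved.
Moments of inertia: I_A = (9.81)(0.377)² = 1.394 kg·m²; I_B = (9.48)(0.431)² = 1.761 kg·m²; I_C = (10.8)(0.364)² = 1.431 kg·m².
Taking A's sense as positive: L = (1.394)(55.8) − (1.761)(4.13) + (1.431)(36.1) = 122.2 kg·m²·rad/s.
Combined I = 1.394 + 1.761 + 1.431 = 4.586 kg·m².
ω_f = L / I = 122.2 / 4.586 = 26.64 rad/s.

|ω_f| ≈ 26.6 rad/s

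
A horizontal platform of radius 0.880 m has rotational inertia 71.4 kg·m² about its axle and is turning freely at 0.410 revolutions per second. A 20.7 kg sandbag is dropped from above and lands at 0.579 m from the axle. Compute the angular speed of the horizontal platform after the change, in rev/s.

ω_f ≈ 0.374 rev/s

The added mass arrives with no angular momentum about the axle, and any external torque about the axle is negligible, so the system's angular momentum is conserved.
Added inertia Σmr² = (20.7)(0.579)² = 6.939 kg·m²; I_f = 71.40 + 6.939 = 78.34 kg·m².
ω_f = I_p ω_i / I_f = (71.40)(0.410) / 78.34 = 0.3737 rev/s.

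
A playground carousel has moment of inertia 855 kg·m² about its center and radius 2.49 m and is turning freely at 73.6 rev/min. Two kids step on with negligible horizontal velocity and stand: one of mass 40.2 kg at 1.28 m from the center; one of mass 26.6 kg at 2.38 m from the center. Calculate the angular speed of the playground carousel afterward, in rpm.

ω_f ≈ 58.7 rpm

No external torque acts about the center; L_before = L_after.
Added inertia Σmr² = (40.2)(1.28)² + (26.6)(2.38)² = 216.5 kg·m²; I_f = 855.0 + 216.5 = 1072 kg·m².
ω_f = I_p ω_i / I_f = (855.0)(73.6) / 1072 = 58.73 rpm.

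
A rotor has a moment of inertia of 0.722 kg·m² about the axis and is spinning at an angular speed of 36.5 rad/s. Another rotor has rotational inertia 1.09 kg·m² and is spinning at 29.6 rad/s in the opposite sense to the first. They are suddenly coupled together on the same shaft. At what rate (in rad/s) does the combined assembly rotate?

|ω_f| ≈ 3.26 rad/s

The coupling torques are internal; angular momentum about the shared axis is conserved.
Taking A's sense as positive: L = (0.7220)(36.5) − (1.090)(29.6) = -5.911 kg·m²·rad/s.
Combined I = 0.7220 + 1.090 = 1.812 kg·m².
ω_f = L / I = -5.911 / 1.812 = -3.262 rad/s.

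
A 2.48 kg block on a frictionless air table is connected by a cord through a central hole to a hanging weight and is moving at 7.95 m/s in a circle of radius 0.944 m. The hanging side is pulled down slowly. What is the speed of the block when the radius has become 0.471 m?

v₂ ≈ 15.9 m/s

Central (radial) force ⇒ zero torque about the center ⇒ m v r is constant.
v₂ = v₁ r₁ / r₂ = (7.95)(0.944) / (0.471) = 15.93 m/s.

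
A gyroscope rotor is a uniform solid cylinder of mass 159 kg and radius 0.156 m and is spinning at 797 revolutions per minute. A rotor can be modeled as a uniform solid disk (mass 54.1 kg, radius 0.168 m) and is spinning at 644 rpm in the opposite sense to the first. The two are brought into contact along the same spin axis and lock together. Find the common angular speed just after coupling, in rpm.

|ω_f| ≈ 389 rpm

The coupling torques are internal; angular momentum about the shared axis is conserved.
Moments of inertia: I_A = ½(159)(0.156)² = 1.935 kg·m²; I_B = ½(54.1)(0.168)² = 0.7635 kg·m².
Taking A's sense as positive: L = (1.935)(797) − (0.7635)(644) = 1050 kg·m²·rpm.
Combined I = 1.935 + 0.7635 = 2.698 kg·m².
ω_f = L / I = 1050 / 2.698 = 389.3 rpm.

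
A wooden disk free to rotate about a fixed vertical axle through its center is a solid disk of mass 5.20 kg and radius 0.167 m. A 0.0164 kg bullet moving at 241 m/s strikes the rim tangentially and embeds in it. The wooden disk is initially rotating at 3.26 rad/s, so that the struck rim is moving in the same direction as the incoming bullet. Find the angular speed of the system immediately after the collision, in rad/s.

|ω_f| ≈ 12.3 rad/s

The axle reaction passes through the axle and exerts no torque about it; angular momentum about the axle is conserved through the impact.
I_p = ½(5.20)(0.167)² = 0.07251 kg·m². Taking the sense of the bullet's angular momentum as positive, L_{bullet} = m v R = (0.0164)(241)(0.167) = 0.6601 kg·m²/s.
L_i = +I_p ω_p + m v R = +(0.07251)(3.26) + 0.6601 = 0.8964 kg·m²/s.
After sticking, I_f = I_p + m R² = 0.07251 + (0.0164)(0.167)² = 0.07297 kg·m².
ω_f = L_i / I_f = 0.8964 / 0.07297 = 12.29 rad/s.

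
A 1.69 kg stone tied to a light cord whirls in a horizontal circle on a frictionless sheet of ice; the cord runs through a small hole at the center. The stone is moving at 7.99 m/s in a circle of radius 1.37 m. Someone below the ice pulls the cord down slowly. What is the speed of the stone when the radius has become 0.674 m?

v₂ ≈ 16.2 m/s

Central (radial) force ⇒ zero torque about the center ⇒ m v r is constant.
v₂ = v₁ r₁ / r₂ = (7.99)(1.37) / (0.674) = 16.24 m/s.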